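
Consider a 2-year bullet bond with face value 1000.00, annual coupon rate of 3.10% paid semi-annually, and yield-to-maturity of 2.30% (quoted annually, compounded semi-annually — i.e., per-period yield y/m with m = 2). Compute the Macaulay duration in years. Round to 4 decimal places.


Answer: Macaulay duration = 1.9551 years

Derivation:
Coupon per period c = face * coupon_rate / m = 15.500000
Periods per year m = 2; per-period yield y/m = 0.011500
Number of cashflows N = 4
Cashflows (t years, CF_t, discount factor 1/(1+y/m)^(m*t), PV):
  t = 0.5000: CF_t = 15.500000, DF = 0.988631, PV = 15.323777
  t = 1.0000: CF_t = 15.500000, DF = 0.977391, PV = 15.149557
  t = 1.5000: CF_t = 15.500000, DF = 0.966279, PV = 14.977318
  t = 2.0000: CF_t = 1015.500000, DF = 0.955293, PV = 970.099720
Price P = sum_t PV_t = 1015.550371
Macaulay numerator sum_t t * PV_t:
  t * PV_t at t = 0.5000: 7.661888
  t * PV_t at t = 1.0000: 15.149557
  t * PV_t at t = 1.5000: 22.465976
  t * PV_t at t = 2.0000: 1940.199440
Macaulay duration D = (sum_t t * PV_t) / P = 1985.476862 / 1015.550371 = 1.955075


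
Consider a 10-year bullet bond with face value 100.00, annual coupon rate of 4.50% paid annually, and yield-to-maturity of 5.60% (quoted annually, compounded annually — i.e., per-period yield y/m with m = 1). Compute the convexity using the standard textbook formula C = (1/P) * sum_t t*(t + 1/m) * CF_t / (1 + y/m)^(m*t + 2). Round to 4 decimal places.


Coupon per period c = face * coupon_rate / m = 4.500000
Periods per year m = 1; per-period yield y/m = 0.056000
Number of cashflows N = 10
Cashflows (t years, CF_t, discount factor 1/(1+y/m)^(m*t), PV):
  t = 1.0000: CF_t = 4.500000, DF = 0.946970, PV = 4.261364
  t = 2.0000: CF_t = 4.500000, DF = 0.896752, PV = 4.035382
  t = 3.0000: CF_t = 4.500000, DF = 0.849197, PV = 3.821385
  t = 4.0000: CF_t = 4.500000, DF = 0.804163, PV = 3.618736
  t = 5.0000: CF_t = 4.500000, DF = 0.761518, PV = 3.426833
  t = 6.0000: CF_t = 4.500000, DF = 0.721135, PV = 3.245107
  t = 7.0000: CF_t = 4.500000, DF = 0.682893, PV = 3.073018
  t = 8.0000: CF_t = 4.500000, DF = 0.646679, PV = 2.910055
  t = 9.0000: CF_t = 4.500000, DF = 0.612385, PV = 2.755734
  t = 10.0000: CF_t = 104.500000, DF = 0.579910, PV = 60.600626
Price P = sum_t PV_t = 91.748238
Convexity numerator sum_t t*(t + 1/m) * CF_t / (1+y/m)^(m*t + 2):
  t = 1.0000: term = 7.642769
  t = 2.0000: term = 21.712413
  t = 3.0000: term = 41.121994
  t = 4.0000: term = 64.902138
  t = 5.0000: term = 92.190536
  t = 6.0000: term = 122.222302
  t = 7.0000: term = 154.321088
  t = 8.0000: term = 187.890935
  t = 9.0000: term = 222.408778
  t = 10.0000: term = 5977.807936
Convexity = (1/P) * sum = 6892.220889 / 91.748238 = 75.121016

Answer: Convexity = 75.1210


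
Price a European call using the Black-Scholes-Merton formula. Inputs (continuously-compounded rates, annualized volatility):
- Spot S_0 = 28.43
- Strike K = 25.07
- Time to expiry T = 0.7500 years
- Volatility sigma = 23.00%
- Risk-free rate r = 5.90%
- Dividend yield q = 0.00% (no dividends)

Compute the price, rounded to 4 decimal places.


d1 = (ln(S/K) + (r - q + 0.5*sigma^2) * T) / (sigma * sqrt(T)) = 0.95318277
d2 = d1 - sigma * sqrt(T) = 0.75399693
exp(-rT) = 0.95671475; exp(-qT) = 1.00000000
C = S_0 * exp(-qT) * N(d1) - K * exp(-rT) * N(d2)
N(d1) = 0.82975126; N(d2) = 0.77457447
C = 28.4300 * 1.00000000 * 0.82975126 - 25.0700 * 0.95671475 * 0.77457447 = 5.0118

Answer: Price = 5.0118


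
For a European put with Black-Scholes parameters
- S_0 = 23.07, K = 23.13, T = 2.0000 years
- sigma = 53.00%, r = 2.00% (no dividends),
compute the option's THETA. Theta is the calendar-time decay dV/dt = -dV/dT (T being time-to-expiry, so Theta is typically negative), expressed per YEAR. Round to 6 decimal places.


Answer: Theta = -1.297060

Derivation:
d1 = 0.4246677812; d2 = -0.3248654068
phi(d1) = 0.3645433169; exp(-qT) = 1.0000000000; exp(-rT) = 0.9607894392
Theta = -S*exp(-qT)*phi(d1)*sigma/(2*sqrt(T)) + r*K*exp(-rT)*N(-d2) - q*S*exp(-qT)*N(-d1)
N(-d1) = 0.3355394370; N(-d2) = 0.6273585303; sqrt(T) = 1.4142135624
Term 1 = -23.0700 * 1.0000000000 * 0.3645433169 * 0.5300 / (2 * 1.4142135624) = -1.5758962114
Term 2 = 0.0200 * 23.1300 * 0.9607894392 * 0.6273585303 = 0.2788365218
Term 3 = 0 (no dividend yield, q = 0)
Theta = -1.5758962114 + (0.2788365218) + (0.0000000000) = -1.297060


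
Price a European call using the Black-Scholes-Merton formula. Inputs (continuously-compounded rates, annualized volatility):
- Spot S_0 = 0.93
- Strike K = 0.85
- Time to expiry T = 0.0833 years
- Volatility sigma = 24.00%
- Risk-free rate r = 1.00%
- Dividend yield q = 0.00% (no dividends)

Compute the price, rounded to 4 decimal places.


Answer: Price = 0.0834

Derivation:
d1 = (ln(S/K) + (r - q + 0.5*sigma^2) * T) / (sigma * sqrt(T)) = 1.34521051
d2 = d1 - sigma * sqrt(T) = 1.27594234
exp(-rT) = 0.99916735; exp(-qT) = 1.00000000
C = S_0 * exp(-qT) * N(d1) - K * exp(-rT) * N(d2)
N(d1) = 0.91072137; N(d2) = 0.89901205
C = 0.9300 * 1.00000000 * 0.91072137 - 0.8500 * 0.99916735 * 0.89901205 = 0.0834


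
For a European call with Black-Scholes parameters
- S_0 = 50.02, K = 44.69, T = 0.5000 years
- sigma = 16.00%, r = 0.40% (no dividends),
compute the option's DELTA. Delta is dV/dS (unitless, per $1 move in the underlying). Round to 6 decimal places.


d1 = 1.0701456778; d2 = 0.9570085928
phi(d1) = 0.2250248544; exp(-qT) = 1.0000000000; exp(-rT) = 0.9980019987
N(d1) = 0.8577231293
Delta = exp(-qT) * N(d1) = 1.0000000000 * 0.8577231293 = 0.857723

Answer: Delta = 0.857723


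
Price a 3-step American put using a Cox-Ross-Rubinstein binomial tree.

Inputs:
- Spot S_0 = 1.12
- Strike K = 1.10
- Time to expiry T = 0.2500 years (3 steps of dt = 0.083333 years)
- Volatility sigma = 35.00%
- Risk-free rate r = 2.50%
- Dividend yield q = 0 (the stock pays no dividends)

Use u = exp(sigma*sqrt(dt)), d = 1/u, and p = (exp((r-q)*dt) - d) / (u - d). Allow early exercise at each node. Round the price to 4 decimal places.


dt = T/N = 0.083333
u = exp(sigma*sqrt(dt)) = 1.106317; d = 1/u = 0.903900
p = (exp((r-q)*dt) - d) / (u - d) = 0.485065
Discount per step: exp(-r*dt) = 0.997919
Stock lattice S(k, i) with i counting down-moves:
  k=0: S(0,0) = 1.1200
  k=1: S(1,0) = 1.2391; S(1,1) = 1.0124
  k=2: S(2,0) = 1.3708; S(2,1) = 1.1200; S(2,2) = 0.9151
  k=3: S(3,0) = 1.5165; S(3,1) = 1.2391; S(3,2) = 1.0124; S(3,3) = 0.8271
Terminal payoffs V(N, i) = max(K - S_T, 0):
  V(3,0) = 0.000000; V(3,1) = 0.000000; V(3,2) = 0.087632; V(3,3) = 0.272859
Backward induction: V(k, i) = exp(-r*dt) * [p * V(k+1, i) + (1-p) * V(k+1, i+1)]; then take max(V_cont, immediate exercise) for American.
  V(2,0) = exp(-r*dt) * [p*0.000000 + (1-p)*0.000000] = 0.000000; exercise = 0.000000; V(2,0) = max -> 0.000000
  V(2,1) = exp(-r*dt) * [p*0.000000 + (1-p)*0.087632] = 0.045031; exercise = 0.000000; V(2,1) = max -> 0.045031
  V(2,2) = exp(-r*dt) * [p*0.087632 + (1-p)*0.272859] = 0.182631; exercise = 0.184920; V(2,2) = max -> 0.184920
  V(1,0) = exp(-r*dt) * [p*0.000000 + (1-p)*0.045031] = 0.023140; exercise = 0.000000; V(1,0) = max -> 0.023140
  V(1,1) = exp(-r*dt) * [p*0.045031 + (1-p)*0.184920] = 0.116821; exercise = 0.087632; V(1,1) = max -> 0.116821
  V(0,0) = exp(-r*dt) * [p*0.023140 + (1-p)*0.116821] = 0.071231; exercise = 0.000000; V(0,0) = max -> 0.071231

Answer: Price = V(0,0) = 0.0712


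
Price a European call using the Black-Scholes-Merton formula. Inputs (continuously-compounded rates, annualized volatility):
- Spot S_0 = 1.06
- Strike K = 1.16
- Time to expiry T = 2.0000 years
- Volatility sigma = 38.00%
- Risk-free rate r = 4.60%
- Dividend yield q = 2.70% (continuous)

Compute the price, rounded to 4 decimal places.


Answer: Price = 0.1926

Derivation:
d1 = (ln(S/K) + (r - q + 0.5*sigma^2) * T) / (sigma * sqrt(T)) = 0.17165743
d2 = d1 - sigma * sqrt(T) = -0.36574372
exp(-rT) = 0.91210515; exp(-qT) = 0.94743211
C = S_0 * exp(-qT) * N(d1) - K * exp(-rT) * N(d2)
N(d1) = 0.56814657; N(d2) = 0.35727816
C = 1.0600 * 0.94743211 * 0.56814657 - 1.1600 * 0.91210515 * 0.35727816 = 0.1926


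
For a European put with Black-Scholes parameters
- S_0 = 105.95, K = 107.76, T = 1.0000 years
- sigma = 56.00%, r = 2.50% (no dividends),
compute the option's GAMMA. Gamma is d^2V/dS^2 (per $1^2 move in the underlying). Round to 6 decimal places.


d1 = 0.2943942011; d2 = -0.2656057989
phi(d1) = 0.3820237475; exp(-qT) = 1.0000000000; exp(-rT) = 0.9753099120
Gamma = exp(-qT) * phi(d1) / (S * sigma * sqrt(T)) = 1.0000000000 * 0.3820237475 / (105.9500 * 0.5600 * 1.0000000000) = 0.006439

Answer: Gamma = 0.006439


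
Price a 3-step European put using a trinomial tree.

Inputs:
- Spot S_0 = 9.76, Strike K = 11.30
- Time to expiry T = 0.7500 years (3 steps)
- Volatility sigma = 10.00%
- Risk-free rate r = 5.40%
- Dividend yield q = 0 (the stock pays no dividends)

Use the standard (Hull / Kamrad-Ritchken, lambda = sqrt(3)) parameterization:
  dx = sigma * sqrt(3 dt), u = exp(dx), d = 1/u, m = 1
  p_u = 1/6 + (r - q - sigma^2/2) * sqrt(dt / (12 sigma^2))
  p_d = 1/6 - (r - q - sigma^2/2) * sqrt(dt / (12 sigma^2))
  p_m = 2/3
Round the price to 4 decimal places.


Answer: Price = V(0,0) = 1.1442

Derivation:
dt = T/N = 0.250000; dx = sigma*sqrt(3*dt) = 0.086603
u = exp(dx) = 1.090463; d = 1/u = 0.917042
p_u = 0.237392, p_m = 0.666667, p_d = 0.095941
Discount per step: exp(-r*dt) = 0.986591
Stock lattice S(k, j) with j the centered position index:
  k=0: S(0,+0) = 9.7600
  k=1: S(1,-1) = 8.9503; S(1,+0) = 9.7600; S(1,+1) = 10.6429
  k=2: S(2,-2) = 8.2078; S(2,-1) = 8.9503; S(2,+0) = 9.7600; S(2,+1) = 10.6429; S(2,+2) = 11.6057
  k=3: S(3,-3) = 7.5269; S(3,-2) = 8.2078; S(3,-1) = 8.9503; S(3,+0) = 9.7600; S(3,+1) = 10.6429; S(3,+2) = 11.6057; S(3,+3) = 12.6556
Terminal payoffs V(N, j) = max(K - S_T, 0):
  V(3,-3) = 3.773089; V(3,-2) = 3.092180; V(3,-1) = 2.349675; V(3,+0) = 1.540000; V(3,+1) = 0.657079; V(3,+2) = 0.000000; V(3,+3) = 0.000000
Backward induction: V(k, j) = exp(-r*dt) * [p_u * V(k+1, j+1) + p_m * V(k+1, j) + p_d * V(k+1, j-1)]
  V(2,-2) = exp(-r*dt) * [p_u*2.349675 + p_m*3.092180 + p_d*3.773089] = 2.941266
  V(2,-1) = exp(-r*dt) * [p_u*1.540000 + p_m*2.349675 + p_d*3.092180] = 2.198816
  V(2,+0) = exp(-r*dt) * [p_u*0.657079 + p_m*1.540000 + p_d*2.349675] = 1.389201
  V(2,+1) = exp(-r*dt) * [p_u*0.000000 + p_m*0.657079 + p_d*1.540000] = 0.577947
  V(2,+2) = exp(-r*dt) * [p_u*0.000000 + p_m*0.000000 + p_d*0.657079] = 0.062196
  V(1,-1) = exp(-r*dt) * [p_u*1.389201 + p_m*2.198816 + p_d*2.941266] = 2.049989
  V(1,+0) = exp(-r*dt) * [p_u*0.577947 + p_m*1.389201 + p_d*2.198816] = 1.257204
  V(1,+1) = exp(-r*dt) * [p_u*0.062196 + p_m*0.577947 + p_d*1.389201] = 0.526193
  V(0,+0) = exp(-r*dt) * [p_u*0.526193 + p_m*1.257204 + p_d*2.049989] = 1.144178


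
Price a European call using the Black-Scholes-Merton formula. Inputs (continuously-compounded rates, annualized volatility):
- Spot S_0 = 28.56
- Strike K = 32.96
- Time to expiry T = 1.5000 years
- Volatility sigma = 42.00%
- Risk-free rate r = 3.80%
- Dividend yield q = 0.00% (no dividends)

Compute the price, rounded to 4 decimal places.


d1 = (ln(S/K) + (r - q + 0.5*sigma^2) * T) / (sigma * sqrt(T)) = 0.08944999
d2 = d1 - sigma * sqrt(T) = -0.42494286
exp(-rT) = 0.94459407; exp(-qT) = 1.00000000
C = S_0 * exp(-qT) * N(d1) - K * exp(-rT) * N(d2)
N(d1) = 0.53563785; N(d2) = 0.33543916
C = 28.5600 * 1.00000000 * 0.53563785 - 32.9600 * 0.94459407 * 0.33543916 = 4.8543

Answer: Price = 4.8543


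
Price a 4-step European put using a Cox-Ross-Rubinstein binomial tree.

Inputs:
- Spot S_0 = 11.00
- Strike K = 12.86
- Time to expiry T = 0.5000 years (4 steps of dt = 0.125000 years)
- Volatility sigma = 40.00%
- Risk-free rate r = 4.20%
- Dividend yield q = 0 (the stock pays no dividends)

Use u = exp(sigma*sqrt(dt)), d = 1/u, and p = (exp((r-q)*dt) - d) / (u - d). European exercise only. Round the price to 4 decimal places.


Answer: Price = V(0,0) = 2.3368

Derivation:
dt = T/N = 0.125000
u = exp(sigma*sqrt(dt)) = 1.151910; d = 1/u = 0.868123
p = (exp((r-q)*dt) - d) / (u - d) = 0.483252
Discount per step: exp(-r*dt) = 0.994764
Stock lattice S(k, i) with i counting down-moves:
  k=0: S(0,0) = 11.0000
  k=1: S(1,0) = 12.6710; S(1,1) = 9.5494
  k=2: S(2,0) = 14.5959; S(2,1) = 11.0000; S(2,2) = 8.2900
  k=3: S(3,0) = 16.8131; S(3,1) = 12.6710; S(3,2) = 9.5494; S(3,3) = 7.1968
  k=4: S(4,0) = 19.3672; S(4,1) = 14.5959; S(4,2) = 11.0000; S(4,3) = 8.2900; S(4,4) = 6.2477
Terminal payoffs V(N, i) = max(K - S_T, 0):
  V(4,0) = 0.000000; V(4,1) = 0.000000; V(4,2) = 1.860000; V(4,3) = 4.569979; V(4,4) = 6.612322
Backward induction: V(k, i) = exp(-r*dt) * [p * V(k+1, i) + (1-p) * V(k+1, i+1)].
  V(3,0) = exp(-r*dt) * [p*0.000000 + (1-p)*0.000000] = 0.000000
  V(3,1) = exp(-r*dt) * [p*0.000000 + (1-p)*1.860000] = 0.956119
  V(3,2) = exp(-r*dt) * [p*1.860000 + (1-p)*4.569979] = 3.243304
  V(3,3) = exp(-r*dt) * [p*4.569979 + (1-p)*6.612322] = 5.595900
  V(2,0) = exp(-r*dt) * [p*0.000000 + (1-p)*0.956119] = 0.491485
  V(2,1) = exp(-r*dt) * [p*0.956119 + (1-p)*3.243304] = 2.126822
  V(2,2) = exp(-r*dt) * [p*3.243304 + (1-p)*5.595900] = 4.435655
  V(1,0) = exp(-r*dt) * [p*0.491485 + (1-p)*2.126822] = 1.329544
  V(1,1) = exp(-r*dt) * [p*2.126822 + (1-p)*4.435655] = 3.302523
  V(0,0) = exp(-r*dt) * [p*1.329544 + (1-p)*3.302523] = 2.336777


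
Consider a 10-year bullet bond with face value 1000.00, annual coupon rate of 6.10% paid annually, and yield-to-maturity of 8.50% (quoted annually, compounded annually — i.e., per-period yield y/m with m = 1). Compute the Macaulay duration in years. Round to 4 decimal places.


Coupon per period c = face * coupon_rate / m = 61.000000
Periods per year m = 1; per-period yield y/m = 0.085000
Number of cashflows N = 10
Cashflows (t years, CF_t, discount factor 1/(1+y/m)^(m*t), PV):
  t = 1.0000: CF_t = 61.000000, DF = 0.921659, PV = 56.221198
  t = 2.0000: CF_t = 61.000000, DF = 0.849455, PV = 51.816772
  t = 3.0000: CF_t = 61.000000, DF = 0.782908, PV = 47.757394
  t = 4.0000: CF_t = 61.000000, DF = 0.721574, PV = 44.016031
  t = 5.0000: CF_t = 61.000000, DF = 0.665045, PV = 40.567771
  t = 6.0000: CF_t = 61.000000, DF = 0.612945, PV = 37.389651
  t = 7.0000: CF_t = 61.000000, DF = 0.564926, PV = 34.460507
  t = 8.0000: CF_t = 61.000000, DF = 0.520669, PV = 31.760836
  t = 9.0000: CF_t = 61.000000, DF = 0.479880, PV = 29.272660
  t = 10.0000: CF_t = 1061.000000, DF = 0.442285, PV = 469.264825
Price P = sum_t PV_t = 842.527647
Macaulay numerator sum_t t * PV_t:
  t * PV_t at t = 1.0000: 56.221198
  t * PV_t at t = 2.0000: 103.633545
  t * PV_t at t = 3.0000: 143.272182
  t * PV_t at t = 4.0000: 176.064125
  t * PV_t at t = 5.0000: 202.838854
  t * PV_t at t = 6.0000: 224.337903
  t * PV_t at t = 7.0000: 241.223552
  t * PV_t at t = 8.0000: 254.086690
  t * PV_t at t = 9.0000: 263.453942
  t * PV_t at t = 10.0000: 4692.648254
Macaulay duration D = (sum_t t * PV_t) / P = 6357.780245 / 842.527647 = 7.546079

Answer: Macaulay duration = 7.5461 years


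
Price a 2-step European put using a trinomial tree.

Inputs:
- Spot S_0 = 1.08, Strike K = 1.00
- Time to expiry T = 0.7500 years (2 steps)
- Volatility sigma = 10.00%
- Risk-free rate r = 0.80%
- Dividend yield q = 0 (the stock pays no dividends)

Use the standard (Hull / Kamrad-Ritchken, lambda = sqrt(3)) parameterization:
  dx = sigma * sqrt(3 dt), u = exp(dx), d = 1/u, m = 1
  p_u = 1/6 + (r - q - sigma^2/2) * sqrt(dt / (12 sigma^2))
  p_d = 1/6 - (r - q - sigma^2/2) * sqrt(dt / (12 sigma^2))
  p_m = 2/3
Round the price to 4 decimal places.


dt = T/N = 0.375000; dx = sigma*sqrt(3*dt) = 0.106066
u = exp(dx) = 1.111895; d = 1/u = 0.899365
p_u = 0.171970, p_m = 0.666667, p_d = 0.161363
Discount per step: exp(-r*dt) = 0.997004
Stock lattice S(k, j) with j the centered position index:
  k=0: S(0,+0) = 1.0800
  k=1: S(1,-1) = 0.9713; S(1,+0) = 1.0800; S(1,+1) = 1.2008
  k=2: S(2,-2) = 0.8736; S(2,-1) = 0.9713; S(2,+0) = 1.0800; S(2,+1) = 1.2008; S(2,+2) = 1.3352
Terminal payoffs V(N, j) = max(K - S_T, 0):
  V(2,-2) = 0.126433; V(2,-1) = 0.028686; V(2,+0) = 0.000000; V(2,+1) = 0.000000; V(2,+2) = 0.000000
Backward induction: V(k, j) = exp(-r*dt) * [p_u * V(k+1, j+1) + p_m * V(k+1, j) + p_d * V(k+1, j-1)]
  V(1,-1) = exp(-r*dt) * [p_u*0.000000 + p_m*0.028686 + p_d*0.126433] = 0.039407
  V(1,+0) = exp(-r*dt) * [p_u*0.000000 + p_m*0.000000 + p_d*0.028686] = 0.004615
  V(1,+1) = exp(-r*dt) * [p_u*0.000000 + p_m*0.000000 + p_d*0.000000] = 0.000000
  V(0,+0) = exp(-r*dt) * [p_u*0.000000 + p_m*0.004615 + p_d*0.039407] = 0.009407

Answer: Price = V(0,0) = 0.0094


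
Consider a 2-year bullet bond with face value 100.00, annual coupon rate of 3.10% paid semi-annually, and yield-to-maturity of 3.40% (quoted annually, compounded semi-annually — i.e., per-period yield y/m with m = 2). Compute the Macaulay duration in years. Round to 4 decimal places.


Answer: Macaulay duration = 1.9545 years

Derivation:
Coupon per period c = face * coupon_rate / m = 1.550000
Periods per year m = 2; per-period yield y/m = 0.017000
Number of cashflows N = 4
Cashflows (t years, CF_t, discount factor 1/(1+y/m)^(m*t), PV):
  t = 0.5000: CF_t = 1.550000, DF = 0.983284, PV = 1.524090
  t = 1.0000: CF_t = 1.550000, DF = 0.966848, PV = 1.498614
  t = 1.5000: CF_t = 1.550000, DF = 0.950686, PV = 1.473563
  t = 2.0000: CF_t = 101.550000, DF = 0.934795, PV = 94.928390
Price P = sum_t PV_t = 99.424658
Macaulay numerator sum_t t * PV_t:
  t * PV_t at t = 0.5000: 0.762045
  t * PV_t at t = 1.0000: 1.498614
  t * PV_t at t = 1.5000: 2.210345
  t * PV_t at t = 2.0000: 189.856780
Macaulay duration D = (sum_t t * PV_t) / P = 194.327785 / 99.424658 = 1.954523


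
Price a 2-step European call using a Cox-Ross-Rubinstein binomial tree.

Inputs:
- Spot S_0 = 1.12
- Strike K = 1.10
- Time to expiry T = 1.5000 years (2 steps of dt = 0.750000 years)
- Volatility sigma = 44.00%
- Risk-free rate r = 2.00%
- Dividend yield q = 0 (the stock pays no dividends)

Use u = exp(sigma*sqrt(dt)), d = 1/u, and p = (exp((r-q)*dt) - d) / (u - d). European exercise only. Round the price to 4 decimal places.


dt = T/N = 0.750000
u = exp(sigma*sqrt(dt)) = 1.463823; d = 1/u = 0.683143
p = (exp((r-q)*dt) - d) / (u - d) = 0.425232
Discount per step: exp(-r*dt) = 0.985112
Stock lattice S(k, i) with i counting down-moves:
  k=0: S(0,0) = 1.1200
  k=1: S(1,0) = 1.6395; S(1,1) = 0.7651
  k=2: S(2,0) = 2.3999; S(2,1) = 1.1200; S(2,2) = 0.5227
Terminal payoffs V(N, i) = max(S_T - K, 0):
  V(2,0) = 1.299910; V(2,1) = 0.020000; V(2,2) = 0.000000
Backward induction: V(k, i) = exp(-r*dt) * [p * V(k+1, i) + (1-p) * V(k+1, i+1)].
  V(1,0) = exp(-r*dt) * [p*1.299910 + (1-p)*0.020000] = 0.555858
  V(1,1) = exp(-r*dt) * [p*0.020000 + (1-p)*0.000000] = 0.008378
  V(0,0) = exp(-r*dt) * [p*0.555858 + (1-p)*0.008378] = 0.237593

Answer: Price = V(0,0) = 0.2376


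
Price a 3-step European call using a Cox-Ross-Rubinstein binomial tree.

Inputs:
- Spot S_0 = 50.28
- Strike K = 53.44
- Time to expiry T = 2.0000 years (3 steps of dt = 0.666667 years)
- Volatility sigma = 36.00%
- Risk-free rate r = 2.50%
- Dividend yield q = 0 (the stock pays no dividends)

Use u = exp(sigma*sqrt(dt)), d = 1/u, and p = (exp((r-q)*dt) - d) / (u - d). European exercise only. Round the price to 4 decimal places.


Answer: Price = V(0,0) = 10.6188

Derivation:
dt = T/N = 0.666667
u = exp(sigma*sqrt(dt)) = 1.341702; d = 1/u = 0.745322
p = (exp((r-q)*dt) - d) / (u - d) = 0.455220
Discount per step: exp(-r*dt) = 0.983471
Stock lattice S(k, i) with i counting down-moves:
  k=0: S(0,0) = 50.2800
  k=1: S(1,0) = 67.4608; S(1,1) = 37.4748
  k=2: S(2,0) = 90.5122; S(2,1) = 50.2800; S(2,2) = 27.9308
  k=3: S(3,0) = 121.4404; S(3,1) = 67.4608; S(3,2) = 37.4748; S(3,3) = 20.8174
Terminal payoffs V(N, i) = max(S_T - K, 0):
  V(3,0) = 68.000410; V(3,1) = 14.020764; V(3,2) = 0.000000; V(3,3) = 0.000000
Backward induction: V(k, i) = exp(-r*dt) * [p * V(k+1, i) + (1-p) * V(k+1, i+1)].
  V(2,0) = exp(-r*dt) * [p*68.000410 + (1-p)*14.020764] = 37.955510
  V(2,1) = exp(-r*dt) * [p*14.020764 + (1-p)*0.000000] = 6.277044
  V(2,2) = exp(-r*dt) * [p*0.000000 + (1-p)*0.000000] = 0.000000
  V(1,0) = exp(-r*dt) * [p*37.955510 + (1-p)*6.277044] = 20.355627
  V(1,1) = exp(-r*dt) * [p*6.277044 + (1-p)*0.000000] = 2.810210
  V(0,0) = exp(-r*dt) * [p*20.355627 + (1-p)*2.810210] = 10.618780


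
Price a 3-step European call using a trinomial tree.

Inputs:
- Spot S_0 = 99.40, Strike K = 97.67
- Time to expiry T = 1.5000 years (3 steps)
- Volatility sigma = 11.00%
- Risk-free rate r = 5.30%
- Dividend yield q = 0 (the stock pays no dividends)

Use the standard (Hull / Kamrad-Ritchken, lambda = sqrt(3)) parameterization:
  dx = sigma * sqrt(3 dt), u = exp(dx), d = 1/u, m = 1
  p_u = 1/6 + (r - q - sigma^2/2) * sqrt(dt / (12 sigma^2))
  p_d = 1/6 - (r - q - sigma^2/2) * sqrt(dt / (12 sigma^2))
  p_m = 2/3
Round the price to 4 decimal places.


dt = T/N = 0.500000; dx = sigma*sqrt(3*dt) = 0.134722
u = exp(dx) = 1.144219; d = 1/u = 0.873959
p_u = 0.253791, p_m = 0.666667, p_d = 0.079543
Discount per step: exp(-r*dt) = 0.973848
Stock lattice S(k, j) with j the centered position index:
  k=0: S(0,+0) = 99.4000
  k=1: S(1,-1) = 86.8715; S(1,+0) = 99.4000; S(1,+1) = 113.7353
  k=2: S(2,-2) = 75.9221; S(2,-1) = 86.8715; S(2,+0) = 99.4000; S(2,+1) = 113.7353; S(2,+2) = 130.1381
  k=3: S(3,-3) = 66.3528; S(3,-2) = 75.9221; S(3,-1) = 86.8715; S(3,+0) = 99.4000; S(3,+1) = 113.7353; S(3,+2) = 130.1381; S(3,+3) = 148.9064
Terminal payoffs V(N, j) = max(S_T - K, 0):
  V(3,-3) = 0.000000; V(3,-2) = 0.000000; V(3,-1) = 0.000000; V(3,+0) = 1.730000; V(3,+1) = 16.065326; V(3,+2) = 32.468073; V(3,+3) = 51.236400
Backward induction: V(k, j) = exp(-r*dt) * [p_u * V(k+1, j+1) + p_m * V(k+1, j) + p_d * V(k+1, j-1)]
  V(2,-2) = exp(-r*dt) * [p_u*0.000000 + p_m*0.000000 + p_d*0.000000] = 0.000000
  V(2,-1) = exp(-r*dt) * [p_u*1.730000 + p_m*0.000000 + p_d*0.000000] = 0.427575
  V(2,+0) = exp(-r*dt) * [p_u*16.065326 + p_m*1.730000 + p_d*0.000000] = 5.093772
  V(2,+1) = exp(-r*dt) * [p_u*32.468073 + p_m*16.065326 + p_d*1.730000] = 18.588731
  V(2,+2) = exp(-r*dt) * [p_u*51.236400 + p_m*32.468073 + p_d*16.065326] = 34.987027
  V(1,-1) = exp(-r*dt) * [p_u*5.093772 + p_m*0.427575 + p_d*0.000000] = 1.536539
  V(1,+0) = exp(-r*dt) * [p_u*18.588731 + p_m*5.093772 + p_d*0.427575] = 7.934430
  V(1,+1) = exp(-r*dt) * [p_u*34.987027 + p_m*18.588731 + p_d*5.093772] = 21.110140
  V(0,+0) = exp(-r*dt) * [p_u*21.110140 + p_m*7.934430 + p_d*1.536539] = 10.487754

Answer: Price = V(0,0) = 10.4878


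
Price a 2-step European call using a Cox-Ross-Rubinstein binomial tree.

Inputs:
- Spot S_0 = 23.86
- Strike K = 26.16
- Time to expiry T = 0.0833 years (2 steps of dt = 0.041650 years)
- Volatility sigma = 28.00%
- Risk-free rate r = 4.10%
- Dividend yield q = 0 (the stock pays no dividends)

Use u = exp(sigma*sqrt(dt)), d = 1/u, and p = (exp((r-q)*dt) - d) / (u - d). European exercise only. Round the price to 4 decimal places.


dt = T/N = 0.041650
u = exp(sigma*sqrt(dt)) = 1.058808; d = 1/u = 0.944459
p = (exp((r-q)*dt) - d) / (u - d) = 0.500664
Discount per step: exp(-r*dt) = 0.998294
Stock lattice S(k, i) with i counting down-moves:
  k=0: S(0,0) = 23.8600
  k=1: S(1,0) = 25.2631; S(1,1) = 22.5348
  k=2: S(2,0) = 26.7488; S(2,1) = 23.8600; S(2,2) = 21.2832
Terminal payoffs V(N, i) = max(S_T - K, 0):
  V(2,0) = 0.588812; V(2,1) = 0.000000; V(2,2) = 0.000000
Backward induction: V(k, i) = exp(-r*dt) * [p * V(k+1, i) + (1-p) * V(k+1, i+1)].
  V(1,0) = exp(-r*dt) * [p*0.588812 + (1-p)*0.000000] = 0.294294
  V(1,1) = exp(-r*dt) * [p*0.000000 + (1-p)*0.000000] = 0.000000
  V(0,0) = exp(-r*dt) * [p*0.294294 + (1-p)*0.000000] = 0.147091

Answer: Price = V(0,0) = 0.1471


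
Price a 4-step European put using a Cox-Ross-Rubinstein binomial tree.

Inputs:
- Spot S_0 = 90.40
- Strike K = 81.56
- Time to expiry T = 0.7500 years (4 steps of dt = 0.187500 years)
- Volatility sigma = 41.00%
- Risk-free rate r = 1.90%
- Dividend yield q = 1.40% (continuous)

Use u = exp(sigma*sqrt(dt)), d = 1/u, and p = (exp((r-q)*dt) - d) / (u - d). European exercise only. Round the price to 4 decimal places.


dt = T/N = 0.187500
u = exp(sigma*sqrt(dt)) = 1.194270; d = 1/u = 0.837332
p = (exp((r-q)*dt) - d) / (u - d) = 0.458360
Discount per step: exp(-r*dt) = 0.996444
Stock lattice S(k, i) with i counting down-moves:
  k=0: S(0,0) = 90.4000
  k=1: S(1,0) = 107.9620; S(1,1) = 75.6948
  k=2: S(2,0) = 128.9358; S(2,1) = 90.4000; S(2,2) = 63.3816
  k=3: S(3,0) = 153.9842; S(3,1) = 107.9620; S(3,2) = 75.6948; S(3,3) = 53.0714
  k=4: S(4,0) = 183.8987; S(4,1) = 128.9358; S(4,2) = 90.4000; S(4,3) = 63.3816; S(4,4) = 44.4384
Terminal payoffs V(N, i) = max(K - S_T, 0):
  V(4,0) = 0.000000; V(4,1) = 0.000000; V(4,2) = 0.000000; V(4,3) = 18.178384; V(4,4) = 37.121623
Backward induction: V(k, i) = exp(-r*dt) * [p * V(k+1, i) + (1-p) * V(k+1, i+1)].
  V(3,0) = exp(-r*dt) * [p*0.000000 + (1-p)*0.000000] = 0.000000
  V(3,1) = exp(-r*dt) * [p*0.000000 + (1-p)*0.000000] = 0.000000
  V(3,2) = exp(-r*dt) * [p*0.000000 + (1-p)*18.178384] = 9.811123
  V(3,3) = exp(-r*dt) * [p*18.178384 + (1-p)*37.121623] = 28.337664
  V(2,0) = exp(-r*dt) * [p*0.000000 + (1-p)*0.000000] = 0.000000
  V(2,1) = exp(-r*dt) * [p*0.000000 + (1-p)*9.811123] = 5.295197
  V(2,2) = exp(-r*dt) * [p*9.811123 + (1-p)*28.337664] = 19.775261
  V(1,0) = exp(-r*dt) * [p*0.000000 + (1-p)*5.295197] = 2.857891
  V(1,1) = exp(-r*dt) * [p*5.295197 + (1-p)*19.775261] = 13.091456
  V(0,0) = exp(-r*dt) * [p*2.857891 + (1-p)*13.091456] = 8.370923

Answer: Price = V(0,0) = 8.3709


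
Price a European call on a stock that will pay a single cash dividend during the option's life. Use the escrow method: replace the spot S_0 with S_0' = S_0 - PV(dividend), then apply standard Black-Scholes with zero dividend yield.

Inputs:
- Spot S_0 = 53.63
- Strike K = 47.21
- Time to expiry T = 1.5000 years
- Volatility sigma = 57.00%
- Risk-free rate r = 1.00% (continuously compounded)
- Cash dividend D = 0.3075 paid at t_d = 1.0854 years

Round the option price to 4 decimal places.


PV(D) = D * exp(-r * t_d) = 0.3075 * 0.98920469 = 0.30418044
S_0' = S_0 - PV(D) = 53.6300 - 0.30418044 = 53.32581956
d1 = (ln(S_0'/K) + (r + sigma^2/2)*T) / (sigma*sqrt(T)) = 0.54503281
d2 = d1 - sigma*sqrt(T) = -0.15307177
exp(-rT) = 0.98511194
N(d1) = 0.70713452; N(d2) = 0.43917084
C = S_0' * N(d1) - K * exp(-rT) * N(d2) = 53.32581956 * 0.70713452 - 47.2100 * 0.98511194 * 0.43917084 = 17.2840

Answer: Price = 17.2840


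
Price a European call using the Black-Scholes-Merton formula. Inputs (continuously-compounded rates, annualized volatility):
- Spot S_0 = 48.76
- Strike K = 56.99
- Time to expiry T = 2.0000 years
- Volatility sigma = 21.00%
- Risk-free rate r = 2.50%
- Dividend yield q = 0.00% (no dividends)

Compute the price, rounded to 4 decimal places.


Answer: Price = 3.7319

Derivation:
d1 = (ln(S/K) + (r - q + 0.5*sigma^2) * T) / (sigma * sqrt(T)) = -0.20831201
d2 = d1 - sigma * sqrt(T) = -0.50529685
exp(-rT) = 0.95122942; exp(-qT) = 1.00000000
C = S_0 * exp(-qT) * N(d1) - K * exp(-rT) * N(d2)
N(d1) = 0.41749268; N(d2) = 0.30667518
C = 48.7600 * 1.00000000 * 0.41749268 - 56.9900 * 0.95122942 * 0.30667518 = 3.7319


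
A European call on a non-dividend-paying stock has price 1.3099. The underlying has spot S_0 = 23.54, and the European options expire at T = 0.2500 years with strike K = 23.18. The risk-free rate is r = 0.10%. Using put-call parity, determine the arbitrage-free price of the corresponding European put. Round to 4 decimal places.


Answer: Put price = 0.9441

Derivation:
Put-call parity: C - P = S_0 * exp(-qT) - K * exp(-rT).
S_0 * exp(-qT) = 23.5400 * 1.00000000 = 23.54000000
K * exp(-rT) = 23.1800 * 0.99975003 = 23.17420572
P = C - S*exp(-qT) + K*exp(-rT)
P = 1.3099 - 23.54000000 + 23.17420572 = 0.9441


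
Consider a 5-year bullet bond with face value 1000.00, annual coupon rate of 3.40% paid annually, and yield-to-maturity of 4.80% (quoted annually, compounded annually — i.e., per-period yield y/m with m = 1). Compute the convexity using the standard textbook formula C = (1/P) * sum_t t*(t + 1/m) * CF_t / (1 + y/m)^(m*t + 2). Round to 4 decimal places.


Coupon per period c = face * coupon_rate / m = 34.000000
Periods per year m = 1; per-period yield y/m = 0.048000
Number of cashflows N = 5
Cashflows (t years, CF_t, discount factor 1/(1+y/m)^(m*t), PV):
  t = 1.0000: CF_t = 34.000000, DF = 0.954198, PV = 32.442748
  t = 2.0000: CF_t = 34.000000, DF = 0.910495, PV = 30.956821
  t = 3.0000: CF_t = 34.000000, DF = 0.868793, PV = 29.538951
  t = 4.0000: CF_t = 34.000000, DF = 0.829001, PV = 28.186022
  t = 5.0000: CF_t = 1034.000000, DF = 0.791031, PV = 817.926211
Price P = sum_t PV_t = 939.050753
Convexity numerator sum_t t*(t + 1/m) * CF_t / (1+y/m)^(m*t + 2):
  t = 1.0000: term = 59.077902
  t = 2.0000: term = 169.116132
  t = 3.0000: term = 322.740710
  t = 4.0000: term = 513.264488
  t = 5.0000: term = 22341.525043
Convexity = (1/P) * sum = 23405.724275 / 939.050753 = 24.924877

Answer: Convexity = 24.9249


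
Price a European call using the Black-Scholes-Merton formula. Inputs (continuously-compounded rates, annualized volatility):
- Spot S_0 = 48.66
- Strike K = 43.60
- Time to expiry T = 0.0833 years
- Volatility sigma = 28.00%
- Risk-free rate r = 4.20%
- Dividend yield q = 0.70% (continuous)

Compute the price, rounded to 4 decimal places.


d1 = (ln(S/K) + (r - q + 0.5*sigma^2) * T) / (sigma * sqrt(T)) = 1.43518039
d2 = d1 - sigma * sqrt(T) = 1.35436752
exp(-rT) = 0.99650751; exp(-qT) = 0.99941707
C = S_0 * exp(-qT) * N(d1) - K * exp(-rT) * N(d2)
N(d1) = 0.92438215; N(d2) = 0.91219042
C = 48.6600 * 0.99941707 * 0.92438215 - 43.6000 * 0.99650751 * 0.91219042 = 5.3216

Answer: Price = 5.3216


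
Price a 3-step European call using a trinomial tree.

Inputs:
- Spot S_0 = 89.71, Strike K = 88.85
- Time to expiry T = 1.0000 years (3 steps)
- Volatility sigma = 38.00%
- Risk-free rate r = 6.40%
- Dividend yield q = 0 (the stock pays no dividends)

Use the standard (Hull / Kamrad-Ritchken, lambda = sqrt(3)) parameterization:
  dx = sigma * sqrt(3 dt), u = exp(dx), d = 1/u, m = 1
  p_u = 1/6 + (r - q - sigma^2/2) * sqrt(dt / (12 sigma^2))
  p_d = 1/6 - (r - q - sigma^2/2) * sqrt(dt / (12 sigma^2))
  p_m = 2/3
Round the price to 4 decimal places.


dt = T/N = 0.333333; dx = sigma*sqrt(3*dt) = 0.380000
u = exp(dx) = 1.462285; d = 1/u = 0.683861
p_u = 0.163070, p_m = 0.666667, p_d = 0.170263
Discount per step: exp(-r*dt) = 0.978893
Stock lattice S(k, j) with j the centered position index:
  k=0: S(0,+0) = 89.7100
  k=1: S(1,-1) = 61.3492; S(1,+0) = 89.7100; S(1,+1) = 131.1816
  k=2: S(2,-2) = 41.9544; S(2,-1) = 61.3492; S(2,+0) = 89.7100; S(2,+1) = 131.1816; S(2,+2) = 191.8248
  k=3: S(3,-3) = 28.6910; S(3,-2) = 41.9544; S(3,-1) = 61.3492; S(3,+0) = 89.7100; S(3,+1) = 131.1816; S(3,+2) = 191.8248; S(3,+3) = 280.5024
Terminal payoffs V(N, j) = max(S_T - K, 0):
  V(3,-3) = 0.000000; V(3,-2) = 0.000000; V(3,-1) = 0.000000; V(3,+0) = 0.860000; V(3,+1) = 42.331551; V(3,+2) = 102.974760; V(3,+3) = 191.652390
Backward induction: V(k, j) = exp(-r*dt) * [p_u * V(k+1, j+1) + p_m * V(k+1, j) + p_d * V(k+1, j-1)]
  V(2,-2) = exp(-r*dt) * [p_u*0.000000 + p_m*0.000000 + p_d*0.000000] = 0.000000
  V(2,-1) = exp(-r*dt) * [p_u*0.860000 + p_m*0.000000 + p_d*0.000000] = 0.137280
  V(2,+0) = exp(-r*dt) * [p_u*42.331551 + p_m*0.860000 + p_d*0.000000] = 7.318541
  V(2,+1) = exp(-r*dt) * [p_u*102.974760 + p_m*42.331551 + p_d*0.860000] = 44.206372
  V(2,+2) = exp(-r*dt) * [p_u*191.652390 + p_m*102.974760 + p_d*42.331551] = 104.849317
  V(1,-1) = exp(-r*dt) * [p_u*7.318541 + p_m*0.137280 + p_d*0.000000] = 1.257834
  V(1,+0) = exp(-r*dt) * [p_u*44.206372 + p_m*7.318541 + p_d*0.137280] = 11.855507
  V(1,+1) = exp(-r*dt) * [p_u*104.849317 + p_m*44.206372 + p_d*7.318541] = 46.805543
  V(0,+0) = exp(-r*dt) * [p_u*46.805543 + p_m*11.855507 + p_d*1.257834] = 15.417972

Answer: Price = V(0,0) = 15.4180


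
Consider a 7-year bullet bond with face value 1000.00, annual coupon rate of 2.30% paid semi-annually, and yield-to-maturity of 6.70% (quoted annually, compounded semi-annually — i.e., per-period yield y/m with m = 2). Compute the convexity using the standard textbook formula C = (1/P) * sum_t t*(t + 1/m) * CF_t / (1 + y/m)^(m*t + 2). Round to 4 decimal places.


Answer: Convexity = 43.7244

Derivation:
Coupon per period c = face * coupon_rate / m = 11.500000
Periods per year m = 2; per-period yield y/m = 0.033500
Number of cashflows N = 14
Cashflows (t years, CF_t, discount factor 1/(1+y/m)^(m*t), PV):
  t = 0.5000: CF_t = 11.500000, DF = 0.967586, PV = 11.127238
  t = 1.0000: CF_t = 11.500000, DF = 0.936222, PV = 10.766558
  t = 1.5000: CF_t = 11.500000, DF = 0.905876, PV = 10.417569
  t = 2.0000: CF_t = 11.500000, DF = 0.876512, PV = 10.079893
  t = 2.5000: CF_t = 11.500000, DF = 0.848101, PV = 9.753162
  t = 3.0000: CF_t = 11.500000, DF = 0.820611, PV = 9.437022
  t = 3.5000: CF_t = 11.500000, DF = 0.794011, PV = 9.131129
  t = 4.0000: CF_t = 11.500000, DF = 0.768274, PV = 8.835151
  t = 4.5000: CF_t = 11.500000, DF = 0.743371, PV = 8.548768
  t = 5.0000: CF_t = 11.500000, DF = 0.719275, PV = 8.271667
  t = 5.5000: CF_t = 11.500000, DF = 0.695961, PV = 8.003548
  t = 6.0000: CF_t = 11.500000, DF = 0.673402, PV = 7.744120
  t = 6.5000: CF_t = 11.500000, DF = 0.651574, PV = 7.493101
  t = 7.0000: CF_t = 1011.500000, DF = 0.630454, PV = 637.704018
Price P = sum_t PV_t = 757.312943
Convexity numerator sum_t t*(t + 1/m) * CF_t / (1+y/m)^(m*t + 2):
  t = 0.5000: term = 5.208785
  t = 1.0000: term = 15.119839
  t = 1.5000: term = 29.259486
  t = 2.0000: term = 47.185109
  t = 2.5000: term = 68.483467
  t = 3.0000: term = 92.769089
  t = 3.5000: term = 119.682747
  t = 4.0000: term = 148.890002
  t = 4.5000: term = 180.079828
  t = 5.0000: term = 212.963297
  t = 5.5000: term = 247.272334
  t = 6.0000: term = 282.758529
  t = 6.5000: term = 319.192018
  t = 7.0000: term = 31344.222035
Convexity = (1/P) * sum = 33113.086564 / 757.312943 = 43.724443


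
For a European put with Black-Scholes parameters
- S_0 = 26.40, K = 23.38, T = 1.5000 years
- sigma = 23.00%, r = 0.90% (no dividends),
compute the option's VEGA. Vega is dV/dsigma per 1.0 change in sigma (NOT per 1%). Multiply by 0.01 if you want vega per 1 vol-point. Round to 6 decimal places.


d1 = 0.6200334957; d2 = 0.3383421753
phi(d1) = 0.3291771244; exp(-qT) = 1.0000000000; exp(-rT) = 0.9865907163
Vega = S * exp(-qT) * phi(d1) * sqrt(T) = 26.4000 * 1.0000000000 * 0.3291771244 * 1.2247448714 = 10.643371

Answer: Vega = 10.643371


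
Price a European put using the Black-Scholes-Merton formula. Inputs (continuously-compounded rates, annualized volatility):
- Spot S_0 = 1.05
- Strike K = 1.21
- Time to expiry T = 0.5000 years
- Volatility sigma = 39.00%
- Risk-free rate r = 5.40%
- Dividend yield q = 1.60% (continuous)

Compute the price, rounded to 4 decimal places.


Answer: Price = 0.2015

Derivation:
d1 = (ln(S/K) + (r - q + 0.5*sigma^2) * T) / (sigma * sqrt(T)) = -0.30751963
d2 = d1 - sigma * sqrt(T) = -0.58329128
exp(-rT) = 0.97336124; exp(-qT) = 0.99203191
P = K * exp(-rT) * N(-d2) - S_0 * exp(-qT) * N(-d1)
N(-d1) = 0.62077606; N(-d2) = 0.72015138
P = 1.2100 * 0.97336124 * 0.72015138 - 1.0500 * 0.99203191 * 0.62077606 = 0.2015


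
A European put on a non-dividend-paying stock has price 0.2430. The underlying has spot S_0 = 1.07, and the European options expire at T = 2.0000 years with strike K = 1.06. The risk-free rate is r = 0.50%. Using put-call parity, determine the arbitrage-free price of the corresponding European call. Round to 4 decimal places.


Put-call parity: C - P = S_0 * exp(-qT) - K * exp(-rT).
S_0 * exp(-qT) = 1.0700 * 1.00000000 = 1.07000000
K * exp(-rT) = 1.0600 * 0.99004983 = 1.04945282
C = P + S*exp(-qT) - K*exp(-rT)
C = 0.2430 + 1.07000000 - 1.04945282 = 0.2635

Answer: Call price = 0.2635


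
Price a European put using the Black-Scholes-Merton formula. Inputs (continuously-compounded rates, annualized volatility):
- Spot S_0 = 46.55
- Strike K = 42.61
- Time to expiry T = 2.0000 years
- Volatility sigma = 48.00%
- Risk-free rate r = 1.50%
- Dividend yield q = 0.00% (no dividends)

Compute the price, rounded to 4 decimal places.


Answer: Price = 9.2483

Derivation:
d1 = (ln(S/K) + (r - q + 0.5*sigma^2) * T) / (sigma * sqrt(T)) = 0.51388696
d2 = d1 - sigma * sqrt(T) = -0.16493555
exp(-rT) = 0.97044553; exp(-qT) = 1.00000000
P = K * exp(-rT) * N(-d2) - S_0 * exp(-qT) * N(-d1)
N(-d1) = 0.30366551; N(-d2) = 0.56550264
P = 42.6100 * 0.97044553 * 0.56550264 - 46.5500 * 1.00000000 * 0.30366551 = 9.2483


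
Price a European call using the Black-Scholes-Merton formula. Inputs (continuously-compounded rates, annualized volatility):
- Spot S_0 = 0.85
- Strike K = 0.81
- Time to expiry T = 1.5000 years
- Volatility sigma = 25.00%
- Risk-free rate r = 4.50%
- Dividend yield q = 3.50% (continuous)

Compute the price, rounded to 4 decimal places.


d1 = (ln(S/K) + (r - q + 0.5*sigma^2) * T) / (sigma * sqrt(T)) = 0.35951031
d2 = d1 - sigma * sqrt(T) = 0.05332409
exp(-rT) = 0.93472772; exp(-qT) = 0.94885432
C = S_0 * exp(-qT) * N(d1) - K * exp(-rT) * N(d2)
N(d1) = 0.64039332; N(d2) = 0.52126316
C = 0.8500 * 0.94885432 * 0.64039332 - 0.8100 * 0.93472772 * 0.52126316 = 0.1218

Answer: Price = 0.1218


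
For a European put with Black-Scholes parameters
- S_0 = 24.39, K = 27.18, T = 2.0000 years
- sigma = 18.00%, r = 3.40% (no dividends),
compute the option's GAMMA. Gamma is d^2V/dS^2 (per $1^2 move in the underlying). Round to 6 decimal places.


Answer: Gamma = 0.064225

Derivation:
d1 = -0.0310663298; d2 = -0.2856247711
phi(d1) = 0.3987498139; exp(-qT) = 1.0000000000; exp(-rT) = 0.9342604736
Gamma = exp(-qT) * phi(d1) / (S * sigma * sqrt(T)) = 1.0000000000 * 0.3987498139 / (24.3900 * 0.1800 * 1.4142135624) = 0.064225


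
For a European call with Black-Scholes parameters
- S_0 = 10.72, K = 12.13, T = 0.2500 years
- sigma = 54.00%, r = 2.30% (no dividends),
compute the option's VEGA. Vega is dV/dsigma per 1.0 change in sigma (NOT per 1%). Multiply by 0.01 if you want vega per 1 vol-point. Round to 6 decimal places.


Answer: Vega = 2.043395

Derivation:
d1 = -0.3013724715; d2 = -0.5713724715
phi(d1) = 0.3812304556; exp(-qT) = 1.0000000000; exp(-rT) = 0.9942664996
Vega = S * exp(-qT) * phi(d1) * sqrt(T) = 10.7200 * 1.0000000000 * 0.3812304556 * 0.5000000000 = 2.043395


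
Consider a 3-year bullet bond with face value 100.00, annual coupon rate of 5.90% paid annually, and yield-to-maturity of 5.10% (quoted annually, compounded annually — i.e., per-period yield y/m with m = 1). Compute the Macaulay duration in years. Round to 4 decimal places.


Coupon per period c = face * coupon_rate / m = 5.900000
Periods per year m = 1; per-period yield y/m = 0.051000
Number of cashflows N = 3
Cashflows (t years, CF_t, discount factor 1/(1+y/m)^(m*t), PV):
  t = 1.0000: CF_t = 5.900000, DF = 0.951475, PV = 5.613701
  t = 2.0000: CF_t = 5.900000, DF = 0.905304, PV = 5.341295
  t = 3.0000: CF_t = 105.900000, DF = 0.861374, PV = 91.219526
Price P = sum_t PV_t = 102.174523
Macaulay numerator sum_t t * PV_t:
  t * PV_t at t = 1.0000: 5.613701
  t * PV_t at t = 2.0000: 10.682590
  t * PV_t at t = 3.0000: 273.658579
Macaulay duration D = (sum_t t * PV_t) / P = 289.954870 / 102.174523 = 2.837839

Answer: Macaulay duration = 2.8378 years


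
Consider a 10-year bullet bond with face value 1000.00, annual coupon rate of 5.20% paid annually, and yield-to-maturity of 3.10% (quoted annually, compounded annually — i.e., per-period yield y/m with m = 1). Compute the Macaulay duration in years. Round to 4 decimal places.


Answer: Macaulay duration = 8.2203 years

Derivation:
Coupon per period c = face * coupon_rate / m = 52.000000
Periods per year m = 1; per-period yield y/m = 0.031000
Number of cashflows N = 10
Cashflows (t years, CF_t, discount factor 1/(1+y/m)^(m*t), PV):
  t = 1.0000: CF_t = 52.000000, DF = 0.969932, PV = 50.436469
  t = 2.0000: CF_t = 52.000000, DF = 0.940768, PV = 48.919951
  t = 3.0000: CF_t = 52.000000, DF = 0.912481, PV = 47.449031
  t = 4.0000: CF_t = 52.000000, DF = 0.885045, PV = 46.022339
  t = 5.0000: CF_t = 52.000000, DF = 0.858434, PV = 44.638544
  t = 6.0000: CF_t = 52.000000, DF = 0.832622, PV = 43.296357
  t = 7.0000: CF_t = 52.000000, DF = 0.807587, PV = 41.994526
  t = 8.0000: CF_t = 52.000000, DF = 0.783305, PV = 40.731839
  t = 9.0000: CF_t = 52.000000, DF = 0.759752, PV = 39.507119
  t = 10.0000: CF_t = 1052.000000, DF = 0.736908, PV = 775.227351
Price P = sum_t PV_t = 1178.223526
Macaulay numerator sum_t t * PV_t:
  t * PV_t at t = 1.0000: 50.436469
  t * PV_t at t = 2.0000: 97.839902
  t * PV_t at t = 3.0000: 142.347093
  t * PV_t at t = 4.0000: 184.089354
  t * PV_t at t = 5.0000: 223.192718
  t * PV_t at t = 6.0000: 259.778140
  t * PV_t at t = 7.0000: 293.961684
  t * PV_t at t = 8.0000: 325.854714
  t * PV_t at t = 9.0000: 355.564067
  t * PV_t at t = 10.0000: 7752.273514
Macaulay duration D = (sum_t t * PV_t) / P = 9685.337656 / 1178.223526 = 8.220289
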